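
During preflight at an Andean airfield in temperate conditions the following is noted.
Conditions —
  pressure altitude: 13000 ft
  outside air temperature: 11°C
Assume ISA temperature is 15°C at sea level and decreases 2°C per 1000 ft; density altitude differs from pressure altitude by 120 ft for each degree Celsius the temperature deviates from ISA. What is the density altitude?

15640 ft

ISA temperature at 13000 ft = 15 − 2 × (13000/1000) = -11°C.
ISA deviation = 11 − (-11) = +22°C.
Density altitude = 13000 + 120 × (22) = 13000 + (+2640) = 15640 ft.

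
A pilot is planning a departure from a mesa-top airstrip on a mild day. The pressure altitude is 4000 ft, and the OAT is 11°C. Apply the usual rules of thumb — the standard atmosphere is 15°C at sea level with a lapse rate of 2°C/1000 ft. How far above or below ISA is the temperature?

ISA+4°C

ISA temperature at 4000 ft = 15 − 2 × (4000/1000) = 7°C.
Deviation = OAT − ISA = 11 − 7 = +4°C.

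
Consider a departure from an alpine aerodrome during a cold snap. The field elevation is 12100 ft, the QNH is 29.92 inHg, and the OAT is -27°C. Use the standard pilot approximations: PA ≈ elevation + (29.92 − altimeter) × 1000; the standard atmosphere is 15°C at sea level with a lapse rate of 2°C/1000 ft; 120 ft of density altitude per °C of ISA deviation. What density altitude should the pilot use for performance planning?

Pressure altitude = 12100 + (29.92 − 29.92) × 1000 = 12100 + (0) = 12100 ft.
ISA temperature at 12100 ft = 15 − 2 × (12100/1000) = -9.2°C.
ISA deviation = -27 − (-9.2) = -17.8°C.
Density altitude = 12100 + 120 × (-17.8) = 9964 ft.

9964 ft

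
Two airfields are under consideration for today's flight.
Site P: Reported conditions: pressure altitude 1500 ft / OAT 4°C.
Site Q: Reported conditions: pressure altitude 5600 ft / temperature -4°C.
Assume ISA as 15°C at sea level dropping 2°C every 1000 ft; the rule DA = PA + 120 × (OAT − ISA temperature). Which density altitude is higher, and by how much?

Site P: ISA temp = 12°C, deviation -8°C, DA = 1500 + 120 × (-8) = 540 ft.
Site Q: ISA temp = 3.8°C, deviation -7.8°C, DA = 5600 + 120 × (-7.8) = 4664 ft.
Site Q is higher by 4664 − 540 = 4124 ft.

Site Q by 4124 ft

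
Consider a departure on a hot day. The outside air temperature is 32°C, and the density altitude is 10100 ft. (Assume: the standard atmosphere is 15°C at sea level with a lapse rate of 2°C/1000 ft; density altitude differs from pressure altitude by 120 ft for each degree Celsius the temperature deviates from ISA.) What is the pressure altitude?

DA = PA + 120 × (OAT − (15 − 2·PA/1000)) = PA + 120·OAT − 1800 + 0.24·PA = 1.24·PA + 120·OAT − 1800.
So 1.24·PA = 10100 − 120 × 32 + 1800 = 8060.
PA = 8060 / 1.24 = 6500 ft.

6500 ft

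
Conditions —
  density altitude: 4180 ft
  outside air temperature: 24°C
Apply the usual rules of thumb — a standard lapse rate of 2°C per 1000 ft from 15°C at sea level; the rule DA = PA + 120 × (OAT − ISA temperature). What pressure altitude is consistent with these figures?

2500 ft

DA = PA + 120 × (OAT − (15 − 2·PA/1000)) = PA + 120·OAT − 1800 + 0.24·PA = 1.24·PA + 120·OAT − 1800.
So 1.24·PA = 4180 − 120 × 24 + 1800 = 3100.
PA = 3100 / 1.24 = 2500 ft.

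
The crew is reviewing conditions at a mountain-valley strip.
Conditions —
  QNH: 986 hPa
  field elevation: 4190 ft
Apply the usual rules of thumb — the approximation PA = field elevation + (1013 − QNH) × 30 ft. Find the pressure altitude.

Pressure correction = (1013 − 986) × 30 = +810 ft.
Pressure altitude = 4190 + (+810) = 5000 ft.

5000 ft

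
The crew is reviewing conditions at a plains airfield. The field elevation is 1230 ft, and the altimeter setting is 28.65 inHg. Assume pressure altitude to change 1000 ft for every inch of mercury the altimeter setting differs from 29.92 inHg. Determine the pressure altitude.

Pressure correction = (29.92 − 28.65) × 1000 = +1270 ft.
Pressure altitude = 1230 + (+1270) = 2500 ft.

2500 ft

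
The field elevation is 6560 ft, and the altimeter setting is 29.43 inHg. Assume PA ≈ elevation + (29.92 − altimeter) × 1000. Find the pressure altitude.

Pressure correction = (29.92 − 29.43) × 1000 = +490 ft.
Pressure altitude = 6560 + (+490) = 7050 ft.

7050 ft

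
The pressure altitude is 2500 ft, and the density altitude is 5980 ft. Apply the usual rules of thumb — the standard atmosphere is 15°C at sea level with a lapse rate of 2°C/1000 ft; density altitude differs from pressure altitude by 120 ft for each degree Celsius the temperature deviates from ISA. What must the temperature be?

39°C

Density altitude − pressure altitude = 5980 − 2500 = +3480 ft.
At 120 ft/°C that is an ISA deviation of 3480/120 = +29°C.
ISA temperature at 2500 ft = 15 − 2 × (2500/1000) = 10°C.
OAT = ISA + deviation = 10 + (+29) = 39°C.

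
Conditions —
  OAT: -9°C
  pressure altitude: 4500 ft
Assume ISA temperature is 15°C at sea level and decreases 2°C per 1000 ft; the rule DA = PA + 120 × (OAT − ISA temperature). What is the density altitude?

ISA temperature at 4500 ft = 15 − 2 × (4500/1000) = 6°C.
ISA deviation = -9 − 6 = -15°C.
Density altitude = 4500 + 120 × (-15) = 4500 + (-1800) = 2700 ft.

2700 ft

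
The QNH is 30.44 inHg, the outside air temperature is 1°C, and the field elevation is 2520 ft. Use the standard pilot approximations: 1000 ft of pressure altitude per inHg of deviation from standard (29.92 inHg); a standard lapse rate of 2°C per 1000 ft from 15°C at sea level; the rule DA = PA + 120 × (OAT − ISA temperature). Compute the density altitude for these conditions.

800 ft

Pressure altitude = 2520 + (29.92 − 30.44) × 1000 = 2520 + (-520) = 2000 ft.
ISA temperature at 2000 ft = 15 − 2 × (2000/1000) = 11°C.
ISA deviation = 1 − 11 = -10°C.
Density altitude = 2000 + 120 × (-10) = 800 ft.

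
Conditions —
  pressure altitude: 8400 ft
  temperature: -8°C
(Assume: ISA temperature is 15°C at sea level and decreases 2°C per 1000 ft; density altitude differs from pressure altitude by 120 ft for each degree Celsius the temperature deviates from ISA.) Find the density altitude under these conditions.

7656 ft

ISA temperature at 8400 ft = 15 − 2 × (8400/1000) = -1.8°C.
ISA deviation = -8 − (-1.8) = -6.2°C.
Density altitude = 8400 + 120 × (-6.2) = 8400 + (-744) = 7656 ft.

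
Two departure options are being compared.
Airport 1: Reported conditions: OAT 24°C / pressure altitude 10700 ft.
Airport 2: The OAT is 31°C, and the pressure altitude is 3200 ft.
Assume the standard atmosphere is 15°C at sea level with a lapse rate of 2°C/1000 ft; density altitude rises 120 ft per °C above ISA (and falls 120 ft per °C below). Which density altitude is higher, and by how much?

Airport 1: ISA temp = -6.4°C, deviation +30.4°C, DA = 10700 + 120 × 30.4 = 14348 ft.
Airport 2: ISA temp = 8.6°C, deviation +22.4°C, DA = 3200 + 120 × 22.4 = 5888 ft.
Airport 1 is higher by 14348 − 5888 = 8460 ft.

Airport 1 by 8460 ft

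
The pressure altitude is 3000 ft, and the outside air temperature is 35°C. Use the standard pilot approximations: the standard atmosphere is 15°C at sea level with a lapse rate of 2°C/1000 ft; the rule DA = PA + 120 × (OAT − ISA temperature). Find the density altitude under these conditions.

6120 ft

ISA temperature at 3000 ft = 15 − 2 × (3000/1000) = 9°C.
ISA deviation = 35 − 9 = +26°C.
Density altitude = 3000 + 120 × (26) = 3000 + (+3120) = 6120 ft.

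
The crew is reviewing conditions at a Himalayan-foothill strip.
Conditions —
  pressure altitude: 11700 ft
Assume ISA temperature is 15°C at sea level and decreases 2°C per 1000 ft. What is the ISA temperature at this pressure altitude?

-8.4°C

ISA temperature = 15 − 2 × (11700/1000) = 15 − 23.4 = -8.4°C.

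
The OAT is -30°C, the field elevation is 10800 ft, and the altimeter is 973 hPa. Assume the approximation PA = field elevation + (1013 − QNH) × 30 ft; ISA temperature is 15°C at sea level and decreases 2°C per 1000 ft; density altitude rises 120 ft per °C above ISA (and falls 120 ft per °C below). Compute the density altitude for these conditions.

9480 ft

Pressure altitude = 10800 + (1013 − 973) × 30 = 10800 + (+1200) = 12000 ft.
ISA temperature at 12000 ft = 15 − 2 × (12000/1000) = -9°C.
ISA deviation = -30 − (-9) = -21°C.
Density altitude = 12000 + 120 × (-21) = 9480 ft.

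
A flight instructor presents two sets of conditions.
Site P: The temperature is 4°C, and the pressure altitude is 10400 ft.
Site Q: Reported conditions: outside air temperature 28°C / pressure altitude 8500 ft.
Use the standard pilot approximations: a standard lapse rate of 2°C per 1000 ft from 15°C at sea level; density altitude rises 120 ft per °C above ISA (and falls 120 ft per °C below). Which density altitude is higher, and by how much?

Site P: ISA temp = -5.8°C, deviation +9.8°C, DA = 10400 + 120 × 9.8 = 11576 ft.
Site Q: ISA temp = -2°C, deviation +30°C, DA = 8500 + 120 × 30 = 12100 ft.
Site Q is higher by 12100 − 11576 = 524 ft.

Site Q by 524 ft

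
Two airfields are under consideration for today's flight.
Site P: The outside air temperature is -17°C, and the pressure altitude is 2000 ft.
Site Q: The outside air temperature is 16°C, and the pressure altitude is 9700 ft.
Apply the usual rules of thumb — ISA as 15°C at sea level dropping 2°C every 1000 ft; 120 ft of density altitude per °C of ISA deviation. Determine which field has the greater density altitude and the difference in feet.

Site P: ISA temp = 11°C, deviation -28°C, DA = 2000 + 120 × (-28) = -1360 ft.
Site Q: ISA temp = -4.4°C, deviation +20.4°C, DA = 9700 + 120 × 20.4 = 12148 ft.
Site Q is higher by 12148 − (-1360) = 13508 ft.

Site Q by 13508 ft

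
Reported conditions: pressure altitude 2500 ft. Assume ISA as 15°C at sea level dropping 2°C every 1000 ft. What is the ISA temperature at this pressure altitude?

ISA temperature = 15 − 2 × (2500/1000) = 15 − 5 = 10°C.

10°C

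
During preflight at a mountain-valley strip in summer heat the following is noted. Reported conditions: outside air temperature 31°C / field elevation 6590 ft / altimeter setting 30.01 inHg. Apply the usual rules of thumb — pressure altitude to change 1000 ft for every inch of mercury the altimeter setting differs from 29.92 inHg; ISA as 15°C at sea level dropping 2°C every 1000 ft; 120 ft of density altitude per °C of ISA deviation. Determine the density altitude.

9980 ft

Pressure altitude = 6590 + (29.92 − 30.01) × 1000 = 6590 + (-90) = 6500 ft.
ISA temperature at 6500 ft = 15 − 2 × (6500/1000) = 2°C.
ISA deviation = 31 − 2 = +29°C.
Density altitude = 6500 + 120 × (29) = 9980 ft.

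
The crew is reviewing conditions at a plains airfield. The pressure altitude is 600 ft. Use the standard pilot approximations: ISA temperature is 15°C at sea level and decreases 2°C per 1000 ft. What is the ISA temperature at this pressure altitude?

ISA temperature = 15 − 2 × (600/1000) = 15 − 1.2 = 13.8°C.

13.8°C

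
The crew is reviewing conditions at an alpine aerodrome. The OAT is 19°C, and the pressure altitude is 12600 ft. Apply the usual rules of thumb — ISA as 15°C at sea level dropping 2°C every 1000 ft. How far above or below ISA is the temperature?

ISA temperature at 12600 ft = 15 − 2 × (12600/1000) = -10.2°C.
Deviation = OAT − ISA = 19 − (-10.2) = +29.2°C.

ISA+29.2°C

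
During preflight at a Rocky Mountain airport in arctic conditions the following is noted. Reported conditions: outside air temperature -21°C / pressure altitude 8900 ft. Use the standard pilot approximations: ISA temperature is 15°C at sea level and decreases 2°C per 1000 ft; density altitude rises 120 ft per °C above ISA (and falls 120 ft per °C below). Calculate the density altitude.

6716 ft

ISA temperature at 8900 ft = 15 − 2 × (8900/1000) = -2.8°C.
ISA deviation = -21 − (-2.8) = -18.2°C.
Density altitude = 8900 + 120 × (-18.2) = 8900 + (-2184) = 6716 ft.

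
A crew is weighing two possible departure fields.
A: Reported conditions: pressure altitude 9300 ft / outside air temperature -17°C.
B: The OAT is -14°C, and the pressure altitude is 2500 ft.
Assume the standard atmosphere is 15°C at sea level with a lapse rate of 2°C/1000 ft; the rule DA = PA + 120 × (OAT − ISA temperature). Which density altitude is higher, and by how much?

A by 8072 ft

A: ISA temp = -3.6°C, deviation -13.4°C, DA = 9300 + 120 × (-13.4) = 7692 ft.
B: ISA temp = 10°C, deviation -24°C, DA = 2500 + 120 × (-24) = -380 ft.
A is higher by 7692 − (-380) = 8072 ft.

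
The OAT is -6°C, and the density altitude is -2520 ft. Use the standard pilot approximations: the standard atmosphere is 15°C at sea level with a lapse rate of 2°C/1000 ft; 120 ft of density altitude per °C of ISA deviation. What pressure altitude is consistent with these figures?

DA = PA + 120 × (OAT − (15 − 2·PA/1000)) = PA + 120·OAT − 1800 + 0.24·PA = 1.24·PA + 120·OAT − 1800.
So 1.24·PA = -2520 − 120 × (-6) + 1800 = 0.
PA = 0 / 1.24 = 0 ft.

0 ft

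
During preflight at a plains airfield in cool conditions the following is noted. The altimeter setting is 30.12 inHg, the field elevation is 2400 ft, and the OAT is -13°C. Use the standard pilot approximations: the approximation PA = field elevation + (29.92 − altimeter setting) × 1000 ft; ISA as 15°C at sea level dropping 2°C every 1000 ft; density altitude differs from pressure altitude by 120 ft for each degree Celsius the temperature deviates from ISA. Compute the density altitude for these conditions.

Pressure altitude = 2400 + (29.92 − 30.12) × 1000 = 2400 + (-200) = 2200 ft.
ISA temperature at 2200 ft = 15 − 2 × (2200/1000) = 10.6°C.
ISA deviation = -13 − 10.6 = -23.6°C.
Density altitude = 2200 + 120 × (-23.6) = -632 ft.

-632 ft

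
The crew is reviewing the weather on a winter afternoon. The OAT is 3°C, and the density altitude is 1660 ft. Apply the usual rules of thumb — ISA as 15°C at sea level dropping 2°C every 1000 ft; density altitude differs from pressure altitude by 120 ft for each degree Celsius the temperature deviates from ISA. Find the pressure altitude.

DA = PA + 120 × (OAT − (15 − 2·PA/1000)) = PA + 120·OAT − 1800 + 0.24·PA = 1.24·PA + 120·OAT − 1800.
So 1.24·PA = 1660 − 120 × 3 + 1800 = 3100.
PA = 3100 / 1.24 = 2500 ft.

2500 ft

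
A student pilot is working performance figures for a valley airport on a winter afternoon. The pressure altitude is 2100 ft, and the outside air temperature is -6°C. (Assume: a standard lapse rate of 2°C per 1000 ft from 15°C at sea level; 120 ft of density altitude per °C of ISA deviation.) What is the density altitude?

ISA temperature at 2100 ft = 15 − 2 × (2100/1000) = 10.8°C.
ISA deviation = -6 − 10.8 = -16.8°C.
Density altitude = 2100 + 120 × (-16.8) = 2100 + (-2016) = 84 ft.

84 ft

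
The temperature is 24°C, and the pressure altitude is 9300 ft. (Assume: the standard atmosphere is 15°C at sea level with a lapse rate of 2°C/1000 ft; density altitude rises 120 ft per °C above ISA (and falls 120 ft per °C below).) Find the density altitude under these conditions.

12612 ft

ISA temperature at 9300 ft = 15 − 2 × (9300/1000) = -3.6°C.
ISA deviation = 24 − (-3.6) = +27.6°C.
Density altitude = 9300 + 120 × (27.6) = 9300 + (+3312) = 12612 ft.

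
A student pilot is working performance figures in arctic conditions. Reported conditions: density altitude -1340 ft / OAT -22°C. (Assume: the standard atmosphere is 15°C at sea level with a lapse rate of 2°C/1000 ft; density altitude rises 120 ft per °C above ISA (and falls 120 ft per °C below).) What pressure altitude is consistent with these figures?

2500 ft

DA = PA + 120 × (OAT − (15 − 2·PA/1000)) = PA + 120·OAT − 1800 + 0.24·PA = 1.24·PA + 120·OAT − 1800.
So 1.24·PA = -1340 − 120 × (-22) + 1800 = 3100.
PA = 3100 / 1.24 = 2500 ft.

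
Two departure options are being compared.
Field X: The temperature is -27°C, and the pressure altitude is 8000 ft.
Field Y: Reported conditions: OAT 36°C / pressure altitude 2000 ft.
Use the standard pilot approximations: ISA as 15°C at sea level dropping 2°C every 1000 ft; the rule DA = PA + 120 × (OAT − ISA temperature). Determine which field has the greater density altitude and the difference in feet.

Field Y by 120 ft

Field X: ISA temp = -1°C, deviation -26°C, DA = 8000 + 120 × (-26) = 4880 ft.
Field Y: ISA temp = 11°C, deviation +25°C, DA = 2000 + 120 × 25 = 5000 ft.
Field Y is higher by 5000 − 4880 = 120 ft.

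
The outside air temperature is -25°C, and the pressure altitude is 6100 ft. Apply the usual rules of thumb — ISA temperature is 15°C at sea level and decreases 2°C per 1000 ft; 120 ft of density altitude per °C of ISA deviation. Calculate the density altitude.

2764 ft

ISA temperature at 6100 ft = 15 − 2 × (6100/1000) = 2.8°C.
ISA deviation = -25 − 2.8 = -27.8°C.
Density altitude = 6100 + 120 × (-27.8) = 6100 + (-3336) = 2764 ft.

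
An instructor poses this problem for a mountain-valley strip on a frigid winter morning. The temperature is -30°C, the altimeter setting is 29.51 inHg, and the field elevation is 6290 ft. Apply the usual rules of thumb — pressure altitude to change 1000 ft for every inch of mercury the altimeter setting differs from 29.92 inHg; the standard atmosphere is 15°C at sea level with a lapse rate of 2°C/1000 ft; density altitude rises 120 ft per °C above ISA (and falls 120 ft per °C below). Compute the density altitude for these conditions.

2908 ft

Pressure altitude = 6290 + (29.92 − 29.51) × 1000 = 6290 + (+410) = 6700 ft.
ISA temperature at 6700 ft = 15 − 2 × (6700/1000) = 1.6°C.
ISA deviation = -30 − 1.6 = -31.6°C.
Density altitude = 6700 + 120 × (-31.6) = 2908 ft.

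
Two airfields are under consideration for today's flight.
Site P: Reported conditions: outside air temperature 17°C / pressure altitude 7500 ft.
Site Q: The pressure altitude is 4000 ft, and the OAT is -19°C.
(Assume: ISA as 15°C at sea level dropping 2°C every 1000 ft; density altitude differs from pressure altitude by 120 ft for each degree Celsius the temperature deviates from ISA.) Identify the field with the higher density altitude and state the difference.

Site P by 8660 ft

Site P: ISA temp = 0°C, deviation +17°C, DA = 7500 + 120 × 17 = 9540 ft.
Site Q: ISA temp = 7°C, deviation -26°C, DA = 4000 + 120 × (-26) = 880 ft.
Site P is higher by 9540 − 880 = 8660 ft.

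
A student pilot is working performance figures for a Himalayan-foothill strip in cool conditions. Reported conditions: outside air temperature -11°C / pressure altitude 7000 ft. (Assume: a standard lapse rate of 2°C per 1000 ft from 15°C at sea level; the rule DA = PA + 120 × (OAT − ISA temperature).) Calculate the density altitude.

5560 ft

ISA temperature at 7000 ft = 15 − 2 × (7000/1000) = 1°C.
ISA deviation = -11 − 1 = -12°C.
Density altitude = 7000 + 120 × (-12) = 7000 + (-1440) = 5560 ft.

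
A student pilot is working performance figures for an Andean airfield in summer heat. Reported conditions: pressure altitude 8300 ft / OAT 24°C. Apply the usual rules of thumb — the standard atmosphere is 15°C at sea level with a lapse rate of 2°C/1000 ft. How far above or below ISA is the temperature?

ISA temperature at 8300 ft = 15 − 2 × (8300/1000) = -1.6°C.
Deviation = OAT − ISA = 24 − (-1.6) = +25.6°C.

ISA+25.6°C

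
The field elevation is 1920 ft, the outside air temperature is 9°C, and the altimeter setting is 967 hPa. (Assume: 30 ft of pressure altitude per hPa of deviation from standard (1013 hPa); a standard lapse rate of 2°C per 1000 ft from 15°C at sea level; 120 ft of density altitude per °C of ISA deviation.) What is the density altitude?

Pressure altitude = 1920 + (1013 − 967) × 30 = 1920 + (+1380) = 3300 ft.
ISA temperature at 3300 ft = 15 − 2 × (3300/1000) = 8.4°C.
ISA deviation = 9 − 8.4 = +0.6°C.
Density altitude = 3300 + 120 × (0.6) = 3372 ft.

3372 ft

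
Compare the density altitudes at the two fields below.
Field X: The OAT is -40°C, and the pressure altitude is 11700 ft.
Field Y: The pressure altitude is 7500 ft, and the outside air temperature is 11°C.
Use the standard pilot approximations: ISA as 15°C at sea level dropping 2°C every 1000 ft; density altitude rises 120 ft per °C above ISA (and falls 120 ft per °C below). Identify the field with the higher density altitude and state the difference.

Field Y by 912 ft

Field X: ISA temp = -8.4°C, deviation -31.6°C, DA = 11700 + 120 × (-31.6) = 7908 ft.
Field Y: ISA temp = 0°C, deviation +11°C, DA = 7500 + 120 × 11 = 8820 ft.
Field Y is higher by 8820 − 7908 = 912 ft.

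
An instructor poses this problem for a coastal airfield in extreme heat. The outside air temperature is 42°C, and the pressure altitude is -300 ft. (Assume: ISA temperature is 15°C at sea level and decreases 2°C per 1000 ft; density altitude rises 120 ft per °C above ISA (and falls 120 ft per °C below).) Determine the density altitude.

2868 ft

ISA temperature at -300 ft = 15 − 2 × (-300/1000) = 15.6°C.
ISA deviation = 42 − 15.6 = +26.4°C.
Density altitude = -300 + 120 × (26.4) = -300 + (+3168) = 2868 ft.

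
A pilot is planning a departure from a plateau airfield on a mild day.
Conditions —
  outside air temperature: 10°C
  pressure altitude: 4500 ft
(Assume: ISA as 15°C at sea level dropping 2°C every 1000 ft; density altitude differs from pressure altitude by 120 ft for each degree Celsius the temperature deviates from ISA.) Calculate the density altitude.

ISA temperature at 4500 ft = 15 − 2 × (4500/1000) = 6°C.
ISA deviation = 10 − 6 = +4°C.
Density altitude = 4500 + 120 × (4) = 4500 + (+480) = 4980 ft.

4980 ft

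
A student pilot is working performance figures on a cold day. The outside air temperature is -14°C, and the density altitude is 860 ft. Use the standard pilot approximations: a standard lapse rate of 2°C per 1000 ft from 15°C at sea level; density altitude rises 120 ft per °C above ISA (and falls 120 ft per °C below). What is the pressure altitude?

3500 ft

DA = PA + 120 × (OAT − (15 − 2·PA/1000)) = PA + 120·OAT − 1800 + 0.24·PA = 1.24·PA + 120·OAT − 1800.
So 1.24·PA = 860 − 120 × (-14) + 1800 = 4340.
PA = 4340 / 1.24 = 3500 ft.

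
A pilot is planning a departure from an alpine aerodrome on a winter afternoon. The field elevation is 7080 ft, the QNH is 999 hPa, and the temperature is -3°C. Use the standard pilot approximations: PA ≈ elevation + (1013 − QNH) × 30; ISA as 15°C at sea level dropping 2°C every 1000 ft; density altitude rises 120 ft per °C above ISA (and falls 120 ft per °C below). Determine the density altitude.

Pressure altitude = 7080 + (1013 − 999) × 30 = 7080 + (+420) = 7500 ft.
ISA temperature at 7500 ft = 15 − 2 × (7500/1000) = 0°C.
ISA deviation = -3 − 0 = -3°C.
Density altitude = 7500 + 120 × (-3) = 7140 ft.

7140 ft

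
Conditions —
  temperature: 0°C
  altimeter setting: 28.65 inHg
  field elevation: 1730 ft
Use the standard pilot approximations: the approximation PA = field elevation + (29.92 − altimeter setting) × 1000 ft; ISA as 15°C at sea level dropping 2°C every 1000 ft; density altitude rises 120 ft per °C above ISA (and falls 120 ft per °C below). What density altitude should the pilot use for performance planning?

Pressure altitude = 1730 + (29.92 − 28.65) × 1000 = 1730 + (+1270) = 3000 ft.
ISA temperature at 3000 ft = 15 − 2 × (3000/1000) = 9°C.
ISA deviation = 0 − 9 = -9°C.
Density altitude = 3000 + 120 × (-9) = 1920 ft.

1920 ft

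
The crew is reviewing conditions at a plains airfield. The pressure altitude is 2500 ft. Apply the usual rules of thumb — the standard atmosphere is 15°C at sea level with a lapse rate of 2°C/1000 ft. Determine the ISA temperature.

ISA temperature = 15 − 2 × (2500/1000) = 15 − 5 = 10°C.

10°C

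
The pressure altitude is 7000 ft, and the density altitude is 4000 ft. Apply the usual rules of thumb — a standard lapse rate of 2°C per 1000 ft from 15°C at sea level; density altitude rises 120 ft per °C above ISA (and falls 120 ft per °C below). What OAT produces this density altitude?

Density altitude − pressure altitude = 4000 − 7000 = -3000 ft.
At 120 ft/°C that is an ISA deviation of -3000/120 = -25°C.
ISA temperature at 7000 ft = 15 − 2 × (7000/1000) = 1°C.
OAT = ISA + deviation = 1 + (-25) = -24°C.

-24°C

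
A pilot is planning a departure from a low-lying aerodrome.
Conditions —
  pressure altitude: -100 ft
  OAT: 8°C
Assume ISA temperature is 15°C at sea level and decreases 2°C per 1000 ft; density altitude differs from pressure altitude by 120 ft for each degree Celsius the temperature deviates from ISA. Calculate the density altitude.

ISA temperature at -100 ft = 15 − 2 × (-100/1000) = 15.2°C.
ISA deviation = 8 − 15.2 = -7.2°C.
Density altitude = -100 + 120 × (-7.2) = -100 + (-864) = -964 ft.

-964 ft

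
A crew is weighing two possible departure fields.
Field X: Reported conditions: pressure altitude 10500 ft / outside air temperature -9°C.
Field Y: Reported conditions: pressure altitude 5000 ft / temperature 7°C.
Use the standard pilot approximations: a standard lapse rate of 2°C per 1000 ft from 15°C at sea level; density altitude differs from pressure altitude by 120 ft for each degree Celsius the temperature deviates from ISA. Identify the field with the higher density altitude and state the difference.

Field X by 4900 ft

Field X: ISA temp = -6°C, deviation -3°C, DA = 10500 + 120 × (-3) = 10140 ft.
Field Y: ISA temp = 5°C, deviation +2°C, DA = 5000 + 120 × 2 = 5240 ft.
Field X is higher by 10140 − 5240 = 4900 ft.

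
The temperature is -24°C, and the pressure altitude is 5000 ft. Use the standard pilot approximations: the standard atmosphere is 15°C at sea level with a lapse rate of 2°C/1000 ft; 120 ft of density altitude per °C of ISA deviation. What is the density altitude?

1520 ft

ISA temperature at 5000 ft = 15 − 2 × (5000/1000) = 5°C.
ISA deviation = -24 − 5 = -29°C.
Density altitude = 5000 + 120 × (-29) = 5000 + (-3480) = 1520 ft.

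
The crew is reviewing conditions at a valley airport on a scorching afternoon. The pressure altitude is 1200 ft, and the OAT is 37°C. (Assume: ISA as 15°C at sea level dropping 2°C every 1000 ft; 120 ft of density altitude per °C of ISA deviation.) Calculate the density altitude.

4128 ft

ISA temperature at 1200 ft = 15 − 2 × (1200/1000) = 12.6°C.
ISA deviation = 37 − 12.6 = +24.4°C.
Density altitude = 1200 + 120 × (24.4) = 1200 + (+2928) = 4128 ft.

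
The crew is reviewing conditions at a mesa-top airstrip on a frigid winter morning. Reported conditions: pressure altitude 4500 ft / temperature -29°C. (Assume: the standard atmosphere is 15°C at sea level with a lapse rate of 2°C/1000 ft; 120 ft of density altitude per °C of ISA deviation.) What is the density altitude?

300 ft

ISA temperature at 4500 ft = 15 − 2 × (4500/1000) = 6°C.
ISA deviation = -29 − 6 = -35°C.
Density altitude = 4500 + 120 × (-35) = 4500 + (-4200) = 300 ft.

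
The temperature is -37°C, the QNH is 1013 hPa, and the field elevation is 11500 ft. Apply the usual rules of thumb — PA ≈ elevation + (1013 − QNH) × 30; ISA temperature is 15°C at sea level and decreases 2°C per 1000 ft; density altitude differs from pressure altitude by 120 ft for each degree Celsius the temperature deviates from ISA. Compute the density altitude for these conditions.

Pressure altitude = 11500 + (1013 − 1013) × 30 = 11500 + (0) = 11500 ft.
ISA temperature at 11500 ft = 15 − 2 × (11500/1000) = -8°C.
ISA deviation = -37 − (-8) = -29°C.
Density altitude = 11500 + 120 × (-29) = 8020 ft.

8020 ft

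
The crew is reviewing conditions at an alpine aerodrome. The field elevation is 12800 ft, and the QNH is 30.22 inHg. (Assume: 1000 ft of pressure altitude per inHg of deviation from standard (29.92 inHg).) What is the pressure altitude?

Pressure correction = (29.92 − 30.22) × 1000 = -300 ft.
Pressure altitude = 12800 + (-300) = 12500 ft.

12500 ft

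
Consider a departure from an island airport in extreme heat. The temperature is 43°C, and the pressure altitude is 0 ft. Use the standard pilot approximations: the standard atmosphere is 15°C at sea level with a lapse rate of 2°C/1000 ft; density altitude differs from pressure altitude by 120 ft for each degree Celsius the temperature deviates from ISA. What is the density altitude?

ISA temperature at 0 ft = 15 − 2 × (0/1000) = 15°C.
ISA deviation = 43 − 15 = +28°C.
Density altitude = 0 + 120 × (28) = 0 + (+3360) = 3360 ft.

3360 ft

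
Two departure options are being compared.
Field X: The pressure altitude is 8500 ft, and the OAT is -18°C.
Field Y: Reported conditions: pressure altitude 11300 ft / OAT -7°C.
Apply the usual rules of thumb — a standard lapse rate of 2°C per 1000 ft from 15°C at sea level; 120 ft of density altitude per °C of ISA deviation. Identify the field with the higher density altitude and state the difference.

Field Y by 4792 ft

Field X: ISA temp = -2°C, deviation -16°C, DA = 8500 + 120 × (-16) = 6580 ft.
Field Y: ISA temp = -7.6°C, deviation +0.6°C, DA = 11300 + 120 × 0.6 = 11372 ft.
Field Y is higher by 11372 − 6580 = 4792 ft.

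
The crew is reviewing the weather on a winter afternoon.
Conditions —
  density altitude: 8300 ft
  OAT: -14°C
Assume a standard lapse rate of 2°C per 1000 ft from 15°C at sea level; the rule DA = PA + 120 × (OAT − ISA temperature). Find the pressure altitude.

9500 ft

DA = PA + 120 × (OAT − (15 − 2·PA/1000)) = PA + 120·OAT − 1800 + 0.24·PA = 1.24·PA + 120·OAT − 1800.
So 1.24·PA = 8300 − 120 × (-14) + 1800 = 11780.
PA = 11780 / 1.24 = 9500 ft.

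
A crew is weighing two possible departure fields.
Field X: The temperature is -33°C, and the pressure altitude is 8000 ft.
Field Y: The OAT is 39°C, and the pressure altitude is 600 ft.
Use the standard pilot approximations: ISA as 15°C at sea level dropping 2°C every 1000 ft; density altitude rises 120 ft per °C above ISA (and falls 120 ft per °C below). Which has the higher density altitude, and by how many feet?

Field X: ISA temp = -1°C, deviation -32°C, DA = 8000 + 120 × (-32) = 4160 ft.
Field Y: ISA temp = 13.8°C, deviation +25.2°C, DA = 600 + 120 × 25.2 = 3624 ft.
Field X is higher by 4160 − 3624 = 536 ft.

Field X by 536 ft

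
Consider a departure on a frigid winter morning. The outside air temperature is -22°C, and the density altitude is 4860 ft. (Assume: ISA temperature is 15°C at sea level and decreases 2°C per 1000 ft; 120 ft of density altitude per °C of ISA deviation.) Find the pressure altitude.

DA = PA + 120 × (OAT − (15 − 2·PA/1000)) = PA + 120·OAT − 1800 + 0.24·PA = 1.24·PA + 120·OAT − 1800.
So 1.24·PA = 4860 − 120 × (-22) + 1800 = 9300.
PA = 9300 / 1.24 = 7500 ft.

7500 ft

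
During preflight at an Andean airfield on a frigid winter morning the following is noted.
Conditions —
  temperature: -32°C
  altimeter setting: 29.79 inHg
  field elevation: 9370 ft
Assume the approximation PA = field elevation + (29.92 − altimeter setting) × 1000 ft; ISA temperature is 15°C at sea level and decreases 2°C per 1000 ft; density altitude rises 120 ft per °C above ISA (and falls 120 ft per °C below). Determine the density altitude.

Pressure altitude = 9370 + (29.92 − 29.79) × 1000 = 9370 + (+130) = 9500 ft.
ISA temperature at 9500 ft = 15 − 2 × (9500/1000) = -4°C.
ISA deviation = -32 − (-4) = -28°C.
Density altitude = 9500 + 120 × (-28) = 6140 ft.

6140 ft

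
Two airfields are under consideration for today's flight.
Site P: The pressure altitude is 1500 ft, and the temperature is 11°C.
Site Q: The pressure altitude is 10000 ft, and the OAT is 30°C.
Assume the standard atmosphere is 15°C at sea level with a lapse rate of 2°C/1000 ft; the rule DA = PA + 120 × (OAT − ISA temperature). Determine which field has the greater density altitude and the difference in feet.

Site P: ISA temp = 12°C, deviation -1°C, DA = 1500 + 120 × (-1) = 1380 ft.
Site Q: ISA temp = -5°C, deviation +35°C, DA = 10000 + 120 × 35 = 14200 ft.
Site Q is higher by 14200 − 1380 = 12820 ft.

Site Q by 12820 ft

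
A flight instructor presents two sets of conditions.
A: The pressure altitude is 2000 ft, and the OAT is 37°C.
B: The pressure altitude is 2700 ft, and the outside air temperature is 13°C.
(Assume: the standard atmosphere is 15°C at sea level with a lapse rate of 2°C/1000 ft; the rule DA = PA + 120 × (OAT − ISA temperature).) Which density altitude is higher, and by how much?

A by 2012 ft

A: ISA temp = 11°C, deviation +26°C, DA = 2000 + 120 × 26 = 5120 ft.
B: ISA temp = 9.6°C, deviation +3.4°C, DA = 2700 + 120 × 3.4 = 3108 ft.
A is higher by 5120 − 3108 = 2012 ft.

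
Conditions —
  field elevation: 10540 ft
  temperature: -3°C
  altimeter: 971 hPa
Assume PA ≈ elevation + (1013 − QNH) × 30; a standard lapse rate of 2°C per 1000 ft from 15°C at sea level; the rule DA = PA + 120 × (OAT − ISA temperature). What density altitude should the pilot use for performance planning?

Pressure altitude = 10540 + (1013 − 971) × 30 = 10540 + (+1260) = 11800 ft.
ISA temperature at 11800 ft = 15 − 2 × (11800/1000) = -8.6°C.
ISA deviation = -3 − (-8.6) = +5.6°C.
Density altitude = 11800 + 120 × (5.6) = 12472 ft.

12472 ft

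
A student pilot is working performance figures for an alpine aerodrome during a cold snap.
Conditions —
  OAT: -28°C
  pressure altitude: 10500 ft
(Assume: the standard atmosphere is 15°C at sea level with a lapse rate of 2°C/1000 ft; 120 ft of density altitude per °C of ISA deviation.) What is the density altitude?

7860 ft

ISA temperature at 10500 ft = 15 − 2 × (10500/1000) = -6°C.
ISA deviation = -28 − (-6) = -22°C.
Density altitude = 10500 + 120 × (-22) = 10500 + (-2640) = 7860 ft.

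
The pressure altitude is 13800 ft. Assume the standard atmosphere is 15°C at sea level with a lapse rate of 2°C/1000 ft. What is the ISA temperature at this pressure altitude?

-12.6°C

ISA temperature = 15 − 2 × (13800/1000) = 15 − 27.6 = -12.6°C.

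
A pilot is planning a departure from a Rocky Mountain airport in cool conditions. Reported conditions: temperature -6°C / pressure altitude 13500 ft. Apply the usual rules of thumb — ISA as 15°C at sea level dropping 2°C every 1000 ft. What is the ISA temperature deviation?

ISA temperature at 13500 ft = 15 − 2 × (13500/1000) = -12°C.
Deviation = OAT − ISA = -6 − (-12) = +6°C.

ISA+6°C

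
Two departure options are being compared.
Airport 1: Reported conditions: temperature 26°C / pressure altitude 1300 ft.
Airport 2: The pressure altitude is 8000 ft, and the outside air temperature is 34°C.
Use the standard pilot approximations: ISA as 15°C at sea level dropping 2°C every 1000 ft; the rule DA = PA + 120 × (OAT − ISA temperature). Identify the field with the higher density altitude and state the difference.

Airport 1: ISA temp = 12.4°C, deviation +13.6°C, DA = 1300 + 120 × 13.6 = 2932 ft.
Airport 2: ISA temp = -1°C, deviation +35°C, DA = 8000 + 120 × 35 = 12200 ft.
Airport 2 is higher by 12200 − 2932 = 9268 ft.

Airport 2 by 9268 ft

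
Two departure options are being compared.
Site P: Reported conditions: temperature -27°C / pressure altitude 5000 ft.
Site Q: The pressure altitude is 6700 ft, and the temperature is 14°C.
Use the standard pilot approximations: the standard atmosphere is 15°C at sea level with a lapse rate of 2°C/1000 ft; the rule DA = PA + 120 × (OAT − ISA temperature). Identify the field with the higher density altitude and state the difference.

Site Q by 7028 ft

Site P: ISA temp = 5°C, deviation -32°C, DA = 5000 + 120 × (-32) = 1160 ft.
Site Q: ISA temp = 1.6°C, deviation +12.4°C, DA = 6700 + 120 × 12.4 = 8188 ft.
Site Q is higher by 8188 − 1160 = 7028 ft.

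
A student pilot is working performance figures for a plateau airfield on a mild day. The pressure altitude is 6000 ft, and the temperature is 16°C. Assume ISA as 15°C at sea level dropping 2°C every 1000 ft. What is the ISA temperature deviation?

ISA+13°C

ISA temperature at 6000 ft = 15 − 2 × (6000/1000) = 3°C.
Deviation = OAT − ISA = 16 − 3 = +13°C.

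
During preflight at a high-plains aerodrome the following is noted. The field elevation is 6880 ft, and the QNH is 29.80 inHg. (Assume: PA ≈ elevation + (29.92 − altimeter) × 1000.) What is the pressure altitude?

Pressure correction = (29.92 − 29.80) × 1000 = +120 ft.
Pressure altitude = 6880 + (+120) = 7000 ft.

7000 ft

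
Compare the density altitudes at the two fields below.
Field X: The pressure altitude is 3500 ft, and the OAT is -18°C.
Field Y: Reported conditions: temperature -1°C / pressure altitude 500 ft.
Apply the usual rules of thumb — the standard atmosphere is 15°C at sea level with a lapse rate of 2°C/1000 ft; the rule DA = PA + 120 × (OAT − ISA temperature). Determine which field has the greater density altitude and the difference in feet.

Field X by 1680 ft

Field X: ISA temp = 8°C, deviation -26°C, DA = 3500 + 120 × (-26) = 380 ft.
Field Y: ISA temp = 14°C, deviation -15°C, DA = 500 + 120 × (-15) = -1300 ft.
Field X is higher by 380 − (-1300) = 1680 ft.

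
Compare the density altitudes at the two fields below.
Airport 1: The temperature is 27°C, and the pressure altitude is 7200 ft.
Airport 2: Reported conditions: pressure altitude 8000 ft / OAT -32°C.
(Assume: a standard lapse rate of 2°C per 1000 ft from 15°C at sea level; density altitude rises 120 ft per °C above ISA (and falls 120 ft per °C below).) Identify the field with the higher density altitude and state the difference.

Airport 1: ISA temp = 0.6°C, deviation +26.4°C, DA = 7200 + 120 × 26.4 = 10368 ft.
Airport 2: ISA temp = -1°C, deviation -31°C, DA = 8000 + 120 × (-31) = 4280 ft.
Airport 1 is higher by 10368 − 4280 = 6088 ft.

Airport 1 by 6088 ft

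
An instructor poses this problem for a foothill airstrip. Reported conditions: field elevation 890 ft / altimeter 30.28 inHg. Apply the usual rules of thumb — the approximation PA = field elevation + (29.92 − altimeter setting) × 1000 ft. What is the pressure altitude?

Pressure correction = (29.92 − 30.28) × 1000 = -360 ft.
Pressure altitude = 890 + (-360) = 530 ft.

530 ft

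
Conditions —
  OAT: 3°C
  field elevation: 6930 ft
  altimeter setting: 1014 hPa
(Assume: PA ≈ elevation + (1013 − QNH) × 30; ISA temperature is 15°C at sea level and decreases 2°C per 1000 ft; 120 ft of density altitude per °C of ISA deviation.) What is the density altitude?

Pressure altitude = 6930 + (1013 − 1014) × 30 = 6930 + (-30) = 6900 ft.
ISA temperature at 6900 ft = 15 − 2 × (6900/1000) = 1.2°C.
ISA deviation = 3 − 1.2 = +1.8°C.
Density altitude = 6900 + 120 × (1.8) = 7116 ft.

7116 ft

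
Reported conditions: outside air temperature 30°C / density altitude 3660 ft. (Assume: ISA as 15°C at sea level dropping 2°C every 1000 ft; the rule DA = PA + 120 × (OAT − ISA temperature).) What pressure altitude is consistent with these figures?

DA = PA + 120 × (OAT − (15 − 2·PA/1000)) = PA + 120·OAT − 1800 + 0.24·PA = 1.24·PA + 120·OAT − 1800.
So 1.24·PA = 3660 − 120 × 30 + 1800 = 1860.
PA = 1860 / 1.24 = 1500 ft.

1500 ft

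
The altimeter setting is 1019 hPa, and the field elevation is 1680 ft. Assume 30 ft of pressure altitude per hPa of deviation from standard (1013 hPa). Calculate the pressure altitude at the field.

1500 ft

Pressure correction = (1013 − 1019) × 30 = -180 ft.
Pressure altitude = 1680 + (-180) = 1500 ft.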